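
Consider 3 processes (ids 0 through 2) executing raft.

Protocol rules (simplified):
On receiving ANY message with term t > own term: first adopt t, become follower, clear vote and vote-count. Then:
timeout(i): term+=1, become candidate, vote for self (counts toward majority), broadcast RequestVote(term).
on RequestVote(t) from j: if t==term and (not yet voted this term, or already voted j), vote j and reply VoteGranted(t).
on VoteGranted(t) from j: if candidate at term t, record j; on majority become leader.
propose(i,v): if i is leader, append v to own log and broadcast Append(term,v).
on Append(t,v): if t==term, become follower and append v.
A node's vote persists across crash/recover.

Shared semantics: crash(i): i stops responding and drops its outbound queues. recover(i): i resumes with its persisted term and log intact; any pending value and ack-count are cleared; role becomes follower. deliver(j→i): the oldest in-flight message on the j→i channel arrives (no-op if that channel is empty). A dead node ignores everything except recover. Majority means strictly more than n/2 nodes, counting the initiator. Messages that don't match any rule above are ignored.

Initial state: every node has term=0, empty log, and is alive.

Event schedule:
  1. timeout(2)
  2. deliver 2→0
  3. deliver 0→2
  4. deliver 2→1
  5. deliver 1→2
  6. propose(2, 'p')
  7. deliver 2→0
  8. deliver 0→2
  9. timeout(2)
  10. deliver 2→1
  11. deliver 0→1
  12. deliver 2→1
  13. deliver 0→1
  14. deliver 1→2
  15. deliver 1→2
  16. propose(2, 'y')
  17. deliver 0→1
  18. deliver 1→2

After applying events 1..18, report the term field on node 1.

2

e1 timeout(2): 2[cand,t=1,-]
e2 deliver 2→0: 0[foll,t=1,-]
e3 deliver 0→2: 2[lead,t=1,-]
e4 deliver 2→1: 1[foll,t=1,-]
e5 deliver 1→2: ·
e6 propose(2,'p'): 2[lead,t=1,p]
e7 deliver 2→0: 0[foll,t=1,p]
e8 deliver 0→2: ·
e9 timeout(2): 2[cand,t=2,p]
e10 deliver 2→1: 1[foll,t=1,p]
e11 deliver 0→1: ·
e12 deliver 2→1: 1[foll,t=2,p]
e13 deliver 0→1: ·
e14 deliver 1→2: 2[lead,t=2,p]
e15 deliver 1→2: ·
e16 propose(2,'y'): 2[lead,t=2,p,y]
e17 deliver 0→1: ·
e18 deliver 1→2: ·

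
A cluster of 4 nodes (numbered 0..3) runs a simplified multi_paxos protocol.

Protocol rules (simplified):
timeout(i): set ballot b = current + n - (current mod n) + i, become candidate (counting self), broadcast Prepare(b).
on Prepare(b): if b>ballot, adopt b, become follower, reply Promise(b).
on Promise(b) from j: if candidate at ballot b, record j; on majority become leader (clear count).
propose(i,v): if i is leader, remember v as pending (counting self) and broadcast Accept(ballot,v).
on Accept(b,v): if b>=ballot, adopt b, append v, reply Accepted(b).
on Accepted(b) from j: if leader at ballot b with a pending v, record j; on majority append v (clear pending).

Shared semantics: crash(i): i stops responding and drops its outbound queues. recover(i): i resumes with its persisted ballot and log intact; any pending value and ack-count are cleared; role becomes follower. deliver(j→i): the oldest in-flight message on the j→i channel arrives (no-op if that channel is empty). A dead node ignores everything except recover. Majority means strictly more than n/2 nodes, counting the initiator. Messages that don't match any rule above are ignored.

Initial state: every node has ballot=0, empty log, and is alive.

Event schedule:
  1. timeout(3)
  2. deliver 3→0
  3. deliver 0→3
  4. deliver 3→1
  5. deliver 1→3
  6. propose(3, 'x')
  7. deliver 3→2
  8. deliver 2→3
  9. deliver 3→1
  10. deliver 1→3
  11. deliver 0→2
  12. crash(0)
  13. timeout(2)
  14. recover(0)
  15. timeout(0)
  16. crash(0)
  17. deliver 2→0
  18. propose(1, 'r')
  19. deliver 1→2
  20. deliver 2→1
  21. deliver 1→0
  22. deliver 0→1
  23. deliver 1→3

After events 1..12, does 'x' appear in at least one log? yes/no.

1. timeout(3):  <3:cand b7 ->
2. deliver 3→0:  <0:foll b7 ->
3. deliver 0→3:  nop
4. deliver 3→1:  <1:foll b7 ->
5. deliver 1→3:  <3:lead b7 ->
6. propose(3,'x'):  nop
7. deliver 3→2:  <2:foll b7 ->
8. deliver 2→3:  nop
9. deliver 3→1:  <1:foll b7 x>
10. deliver 1→3:  nop
11. deliver 0→2:  nop
12. crash(0):  <0:✗foll b7 ->

yes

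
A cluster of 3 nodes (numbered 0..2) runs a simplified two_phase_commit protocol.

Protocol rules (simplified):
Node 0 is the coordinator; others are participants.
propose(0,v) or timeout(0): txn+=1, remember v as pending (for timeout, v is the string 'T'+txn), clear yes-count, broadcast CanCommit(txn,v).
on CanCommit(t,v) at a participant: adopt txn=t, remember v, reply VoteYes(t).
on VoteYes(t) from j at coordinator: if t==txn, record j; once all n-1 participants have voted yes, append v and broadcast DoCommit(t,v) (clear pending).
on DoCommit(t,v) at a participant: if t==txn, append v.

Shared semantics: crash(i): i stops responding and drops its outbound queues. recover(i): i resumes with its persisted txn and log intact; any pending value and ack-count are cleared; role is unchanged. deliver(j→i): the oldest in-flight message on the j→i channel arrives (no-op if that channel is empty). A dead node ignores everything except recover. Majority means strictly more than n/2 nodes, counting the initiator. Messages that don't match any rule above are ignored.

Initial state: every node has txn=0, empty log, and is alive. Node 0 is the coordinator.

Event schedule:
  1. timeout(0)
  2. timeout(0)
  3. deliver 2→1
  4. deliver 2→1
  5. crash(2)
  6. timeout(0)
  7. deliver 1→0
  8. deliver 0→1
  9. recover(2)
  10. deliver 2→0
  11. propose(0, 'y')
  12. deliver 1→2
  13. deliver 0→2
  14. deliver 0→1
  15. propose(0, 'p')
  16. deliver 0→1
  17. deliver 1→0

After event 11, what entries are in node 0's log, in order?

empty

after 1 — timeout(0): n0:coor/t1/[-]
after 2 — timeout(0): n0:coor/t2/[-]
after 3 — deliver 2→1: ·
after 4 — deliver 2→1: ·
after 5 — crash(2): n2:✗part/t0/[-]
after 6 — timeout(0): n0:coor/t3/[-]
after 7 — deliver 1→0: ·
after 8 — deliver 0→1: n1:part/t1/[-]
after 9 — recover(2): n2:part/t0/[-]
after 10 — deliver 2→0: ·
after 11 — propose(0,'y'): n0:coor/t4/[-]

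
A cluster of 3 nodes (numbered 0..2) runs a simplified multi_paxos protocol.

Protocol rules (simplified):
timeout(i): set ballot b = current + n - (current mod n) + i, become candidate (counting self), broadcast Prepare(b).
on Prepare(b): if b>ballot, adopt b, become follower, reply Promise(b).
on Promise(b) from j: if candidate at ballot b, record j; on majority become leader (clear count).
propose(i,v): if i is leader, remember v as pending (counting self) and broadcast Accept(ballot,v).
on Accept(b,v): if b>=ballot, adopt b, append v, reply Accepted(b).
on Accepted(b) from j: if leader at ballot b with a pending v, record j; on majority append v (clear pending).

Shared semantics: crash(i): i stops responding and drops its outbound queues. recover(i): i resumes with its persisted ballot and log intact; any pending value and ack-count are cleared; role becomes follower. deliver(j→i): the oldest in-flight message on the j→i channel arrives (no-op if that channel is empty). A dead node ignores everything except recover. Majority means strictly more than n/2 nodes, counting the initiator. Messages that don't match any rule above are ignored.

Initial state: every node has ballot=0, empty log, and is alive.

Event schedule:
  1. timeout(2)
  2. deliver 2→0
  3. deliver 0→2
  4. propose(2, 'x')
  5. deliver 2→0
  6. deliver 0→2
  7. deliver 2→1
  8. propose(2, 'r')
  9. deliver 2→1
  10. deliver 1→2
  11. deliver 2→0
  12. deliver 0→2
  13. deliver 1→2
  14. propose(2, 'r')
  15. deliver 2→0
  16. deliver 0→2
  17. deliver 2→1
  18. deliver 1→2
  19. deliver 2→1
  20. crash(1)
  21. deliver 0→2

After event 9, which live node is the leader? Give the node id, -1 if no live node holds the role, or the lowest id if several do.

2

[1] timeout(2) → N2(cand b5 [-])
[2] deliver 2→0 → N0(foll b5 [-])
[3] deliver 0→2 → N2(lead b5 [-])
[4] propose(2,'x') → ∅
[5] deliver 2→0 → N0(foll b5 [x])
[6] deliver 0→2 → N2(lead b5 [x])
[7] deliver 2→1 → N1(foll b5 [-])
[8] propose(2,'r') → ∅
[9] deliver 2→1 → N1(foll b5 [x])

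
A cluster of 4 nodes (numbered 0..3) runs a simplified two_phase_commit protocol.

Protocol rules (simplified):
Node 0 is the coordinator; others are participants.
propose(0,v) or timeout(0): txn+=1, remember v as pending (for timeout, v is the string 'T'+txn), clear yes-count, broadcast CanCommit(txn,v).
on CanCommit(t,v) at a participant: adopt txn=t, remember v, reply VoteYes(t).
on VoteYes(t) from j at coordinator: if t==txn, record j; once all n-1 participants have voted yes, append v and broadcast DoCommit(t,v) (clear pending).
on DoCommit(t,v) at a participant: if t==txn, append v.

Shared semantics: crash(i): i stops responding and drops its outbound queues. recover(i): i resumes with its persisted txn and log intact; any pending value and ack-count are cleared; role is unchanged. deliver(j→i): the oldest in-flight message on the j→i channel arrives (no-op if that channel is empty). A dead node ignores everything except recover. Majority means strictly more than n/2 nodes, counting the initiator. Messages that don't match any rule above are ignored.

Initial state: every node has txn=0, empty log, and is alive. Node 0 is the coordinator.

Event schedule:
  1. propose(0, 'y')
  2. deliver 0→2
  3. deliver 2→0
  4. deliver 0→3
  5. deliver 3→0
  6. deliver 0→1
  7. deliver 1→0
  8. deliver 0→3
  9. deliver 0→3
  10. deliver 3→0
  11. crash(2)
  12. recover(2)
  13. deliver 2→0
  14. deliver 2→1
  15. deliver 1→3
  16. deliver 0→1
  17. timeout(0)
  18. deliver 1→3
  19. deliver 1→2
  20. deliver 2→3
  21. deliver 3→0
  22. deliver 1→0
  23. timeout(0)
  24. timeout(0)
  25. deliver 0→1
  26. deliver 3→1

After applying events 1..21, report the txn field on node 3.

after 1 — propose(0,'y'): n0:coor/t1/[-]
after 2 — deliver 0→2: n2:part/t1/[-]
after 3 — deliver 2→0: ·
after 4 — deliver 0→3: n3:part/t1/[-]
after 5 — deliver 3→0: ·
after 6 — deliver 0→1: n1:part/t1/[-]
after 7 — deliver 1→0: n0:coor/t1/[y]
after 8 — deliver 0→3: n3:part/t1/[y]
after 9 — deliver 0→3: ·
after 10 — deliver 3→0: ·
after 11 — crash(2): n2:✗part/t1/[-]
after 12 — recover(2): n2:part/t1/[-]
after 13 — deliver 2→0: ·
after 14 — deliver 2→1: ·
after 15 — deliver 1→3: ·
after 16 — deliver 0→1: n1:part/t1/[y]
after 17 — timeout(0): n0:coor/t2/[y]
after 18 — deliver 1→3: ·
after 19 — deliver 1→2: ·
after 20 — deliver 2→3: ·
after 21 — deliver 3→0: ·

1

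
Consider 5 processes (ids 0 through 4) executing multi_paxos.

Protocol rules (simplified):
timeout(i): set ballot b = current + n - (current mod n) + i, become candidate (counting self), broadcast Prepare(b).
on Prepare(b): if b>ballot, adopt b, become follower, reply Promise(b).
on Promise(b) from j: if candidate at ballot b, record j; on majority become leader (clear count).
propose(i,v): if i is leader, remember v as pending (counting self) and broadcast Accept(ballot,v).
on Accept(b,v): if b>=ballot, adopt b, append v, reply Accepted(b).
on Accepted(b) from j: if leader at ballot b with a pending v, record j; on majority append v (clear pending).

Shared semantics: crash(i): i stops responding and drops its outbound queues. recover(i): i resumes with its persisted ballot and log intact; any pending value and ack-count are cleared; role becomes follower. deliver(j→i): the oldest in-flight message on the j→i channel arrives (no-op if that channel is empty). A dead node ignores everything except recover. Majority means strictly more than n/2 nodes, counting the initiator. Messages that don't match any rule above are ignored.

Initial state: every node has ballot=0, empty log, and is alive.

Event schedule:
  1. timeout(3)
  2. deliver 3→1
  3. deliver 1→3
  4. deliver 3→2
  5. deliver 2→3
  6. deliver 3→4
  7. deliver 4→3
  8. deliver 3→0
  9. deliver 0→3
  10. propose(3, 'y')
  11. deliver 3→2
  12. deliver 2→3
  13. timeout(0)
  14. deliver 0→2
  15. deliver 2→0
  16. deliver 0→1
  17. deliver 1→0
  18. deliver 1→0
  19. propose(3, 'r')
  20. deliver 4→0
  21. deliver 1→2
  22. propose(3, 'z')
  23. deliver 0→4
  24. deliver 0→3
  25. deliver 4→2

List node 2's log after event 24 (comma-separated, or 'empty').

y

1. timeout(3):  <3:cand b8 ->
2. deliver 3→1:  <1:foll b8 ->
3. deliver 1→3:  nop
4. deliver 3→2:  <2:foll b8 ->
5. deliver 2→3:  <3:lead b8 ->
6. deliver 3→4:  <4:foll b8 ->
7. deliver 4→3:  nop
8. deliver 3→0:  <0:foll b8 ->
9. deliver 0→3:  nop
10. propose(3,'y'):  nop
11. deliver 3→2:  <2:foll b8 y>
12. deliver 2→3:  nop
13. timeout(0):  <0:cand b10 ->
14. deliver 0→2:  <2:foll b10 y>
15. deliver 2→0:  nop
16. deliver 0→1:  <1:foll b10 ->
17. deliver 1→0:  <0:lead b10 ->
18. deliver 1→0:  nop
19. propose(3,'r'):  nop
20. deliver 4→0:  nop
21. deliver 1→2:  nop
22. propose(3,'z'):  nop
23. deliver 0→4:  <4:foll b10 ->
24. deliver 0→3:  <3:foll b10 ->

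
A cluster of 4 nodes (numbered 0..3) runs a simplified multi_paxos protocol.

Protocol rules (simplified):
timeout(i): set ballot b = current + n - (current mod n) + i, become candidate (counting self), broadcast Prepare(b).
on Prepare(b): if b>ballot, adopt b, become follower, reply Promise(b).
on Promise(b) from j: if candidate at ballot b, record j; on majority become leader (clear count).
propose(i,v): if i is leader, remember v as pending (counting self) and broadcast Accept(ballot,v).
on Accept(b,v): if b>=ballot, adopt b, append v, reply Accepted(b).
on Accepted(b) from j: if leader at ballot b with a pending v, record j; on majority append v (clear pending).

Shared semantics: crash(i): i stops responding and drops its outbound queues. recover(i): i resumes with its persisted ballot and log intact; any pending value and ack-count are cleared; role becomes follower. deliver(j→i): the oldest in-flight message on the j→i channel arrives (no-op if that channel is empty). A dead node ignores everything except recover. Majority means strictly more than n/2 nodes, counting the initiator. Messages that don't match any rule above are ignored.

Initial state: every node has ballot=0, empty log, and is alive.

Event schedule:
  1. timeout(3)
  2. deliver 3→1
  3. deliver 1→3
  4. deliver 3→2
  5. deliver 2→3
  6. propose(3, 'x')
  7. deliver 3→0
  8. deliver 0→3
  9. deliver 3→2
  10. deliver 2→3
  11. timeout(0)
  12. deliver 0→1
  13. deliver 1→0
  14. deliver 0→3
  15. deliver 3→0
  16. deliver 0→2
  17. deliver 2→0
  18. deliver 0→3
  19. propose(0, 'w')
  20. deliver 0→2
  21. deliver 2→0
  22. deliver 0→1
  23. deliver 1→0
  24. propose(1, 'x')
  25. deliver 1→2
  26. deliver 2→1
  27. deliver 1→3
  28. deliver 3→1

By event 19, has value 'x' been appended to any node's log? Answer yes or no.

yes

1. timeout(3):  <3:cand b7 ->
2. deliver 3→1:  <1:foll b7 ->
3. deliver 1→3:  nop
4. deliver 3→2:  <2:foll b7 ->
5. deliver 2→3:  <3:lead b7 ->
6. propose(3,'x'):  nop
7. deliver 3→0:  <0:foll b7 ->
8. deliver 0→3:  nop
9. deliver 3→2:  <2:foll b7 x>
10. deliver 2→3:  nop
11. timeout(0):  <0:cand b8 ->
12. deliver 0→1:  <1:foll b8 ->
13. deliver 1→0:  nop
14. deliver 0→3:  <3:foll b8 ->
15. deliver 3→0:  nop
16. deliver 0→2:  <2:foll b8 x>
17. deliver 2→0:  <0:lead b8 ->
18. deliver 0→3:  nop
19. propose(0,'w'):  nop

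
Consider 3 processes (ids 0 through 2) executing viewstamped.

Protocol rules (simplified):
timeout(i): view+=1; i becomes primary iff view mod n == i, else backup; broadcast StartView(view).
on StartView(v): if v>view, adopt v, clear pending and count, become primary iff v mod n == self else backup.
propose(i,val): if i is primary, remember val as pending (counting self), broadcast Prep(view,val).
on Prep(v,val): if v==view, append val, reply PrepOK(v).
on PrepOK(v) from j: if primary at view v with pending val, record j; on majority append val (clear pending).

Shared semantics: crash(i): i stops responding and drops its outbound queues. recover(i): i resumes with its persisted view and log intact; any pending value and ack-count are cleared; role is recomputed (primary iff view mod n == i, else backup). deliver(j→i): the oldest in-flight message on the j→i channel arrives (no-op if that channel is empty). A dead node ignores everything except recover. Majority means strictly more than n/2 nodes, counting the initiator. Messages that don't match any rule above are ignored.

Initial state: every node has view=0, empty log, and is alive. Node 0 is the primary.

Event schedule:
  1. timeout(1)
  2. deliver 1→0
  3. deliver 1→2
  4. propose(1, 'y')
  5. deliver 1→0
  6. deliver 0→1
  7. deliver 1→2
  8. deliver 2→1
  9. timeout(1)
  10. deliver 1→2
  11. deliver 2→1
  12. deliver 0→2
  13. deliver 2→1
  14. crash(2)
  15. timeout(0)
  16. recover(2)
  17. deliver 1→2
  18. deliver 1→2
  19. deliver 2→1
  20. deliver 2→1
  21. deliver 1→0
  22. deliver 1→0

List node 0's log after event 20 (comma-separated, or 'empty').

1. timeout(1):  <1:prim v1 ->
2. deliver 1→0:  <0:back v1 ->
3. deliver 1→2:  <2:back v1 ->
4. propose(1,'y'):  nop
5. deliver 1→0:  <0:back v1 y>
6. deliver 0→1:  <1:prim v1 y>
7. deliver 1→2:  <2:back v1 y>
8. deliver 2→1:  nop
9. timeout(1):  <1:back v2 y>
10. deliver 1→2:  <2:prim v2 y>
11. deliver 2→1:  nop
12. deliver 0→2:  nop
13. deliver 2→1:  nop
14. crash(2):  <2:✗prim v2 y>
15. timeout(0):  <0:back v2 y>
16. recover(2):  <2:prim v2 y>
17. deliver 1→2:  nop
18. deliver 1→2:  nop
19. deliver 2→1:  nop
20. deliver 2→1:  nop

y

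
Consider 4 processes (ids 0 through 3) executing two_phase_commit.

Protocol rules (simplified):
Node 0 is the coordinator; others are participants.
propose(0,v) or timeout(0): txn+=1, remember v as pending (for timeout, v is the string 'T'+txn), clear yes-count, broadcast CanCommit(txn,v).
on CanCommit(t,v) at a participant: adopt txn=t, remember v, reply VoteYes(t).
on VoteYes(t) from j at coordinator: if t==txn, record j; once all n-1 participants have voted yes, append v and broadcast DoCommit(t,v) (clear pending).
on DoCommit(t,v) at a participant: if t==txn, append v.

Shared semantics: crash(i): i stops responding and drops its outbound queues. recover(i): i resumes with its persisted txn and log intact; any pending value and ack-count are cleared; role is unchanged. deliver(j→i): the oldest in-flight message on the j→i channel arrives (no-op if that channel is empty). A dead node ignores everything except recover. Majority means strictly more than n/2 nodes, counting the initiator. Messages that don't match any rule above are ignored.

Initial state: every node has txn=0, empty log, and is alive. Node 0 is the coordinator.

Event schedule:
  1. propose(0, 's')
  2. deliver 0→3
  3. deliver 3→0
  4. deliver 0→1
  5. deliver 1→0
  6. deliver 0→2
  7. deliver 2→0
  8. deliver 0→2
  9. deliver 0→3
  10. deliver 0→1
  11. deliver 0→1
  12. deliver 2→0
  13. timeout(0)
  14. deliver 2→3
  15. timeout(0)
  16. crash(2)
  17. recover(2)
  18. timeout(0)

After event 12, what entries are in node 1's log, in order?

s

1. propose(0,'s'):  <0:coor t1 ->
2. deliver 0→3:  <3:part t1 ->
3. deliver 3→0:  nop
4. deliver 0→1:  <1:part t1 ->
5. deliver 1→0:  nop
6. deliver 0→2:  <2:part t1 ->
7. deliver 2→0:  <0:coor t1 s>
8. deliver 0→2:  <2:part t1 s>
9. deliver 0→3:  <3:part t1 s>
10. deliver 0→1:  <1:part t1 s>
11. deliver 0→1:  nop
12. deliver 2→0:  nop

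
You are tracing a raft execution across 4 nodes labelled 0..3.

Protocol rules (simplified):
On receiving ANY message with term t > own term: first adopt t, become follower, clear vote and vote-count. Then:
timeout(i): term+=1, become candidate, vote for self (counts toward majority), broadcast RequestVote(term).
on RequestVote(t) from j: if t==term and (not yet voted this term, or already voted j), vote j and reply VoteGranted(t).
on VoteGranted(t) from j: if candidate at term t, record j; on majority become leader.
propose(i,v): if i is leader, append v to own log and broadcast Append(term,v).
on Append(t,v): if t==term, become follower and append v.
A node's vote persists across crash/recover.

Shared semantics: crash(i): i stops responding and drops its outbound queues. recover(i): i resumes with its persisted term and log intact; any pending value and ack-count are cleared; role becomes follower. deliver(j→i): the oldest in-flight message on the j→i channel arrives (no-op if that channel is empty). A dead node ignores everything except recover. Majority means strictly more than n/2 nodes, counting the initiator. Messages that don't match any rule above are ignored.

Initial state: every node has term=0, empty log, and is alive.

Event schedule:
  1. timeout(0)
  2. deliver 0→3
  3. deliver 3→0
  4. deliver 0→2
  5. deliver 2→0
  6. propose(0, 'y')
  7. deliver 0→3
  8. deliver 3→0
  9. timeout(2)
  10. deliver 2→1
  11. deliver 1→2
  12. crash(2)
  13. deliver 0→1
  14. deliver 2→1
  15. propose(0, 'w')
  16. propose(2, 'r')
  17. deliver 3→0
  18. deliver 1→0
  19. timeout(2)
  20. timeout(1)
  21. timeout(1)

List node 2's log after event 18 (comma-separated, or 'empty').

empty

e1 timeout(0): 0[cand,t=1,-]
e2 deliver 0→3: 3[foll,t=1,-]
e3 deliver 3→0: ·
e4 deliver 0→2: 2[foll,t=1,-]
e5 deliver 2→0: 0[lead,t=1,-]
e6 propose(0,'y'): 0[lead,t=1,y]
e7 deliver 0→3: 3[foll,t=1,y]
e8 deliver 3→0: ·
e9 timeout(2): 2[cand,t=2,-]
e10 deliver 2→1: 1[foll,t=2,-]
e11 deliver 1→2: ·
e12 crash(2): 2[✗cand,t=2,-]
e13 deliver 0→1: ·
e14 deliver 2→1: ·
e15 propose(0,'w'): 0[lead,t=1,y,w]
e16 propose(2,'r'): ·
e17 deliver 3→0: ·
e18 deliver 1→0: ·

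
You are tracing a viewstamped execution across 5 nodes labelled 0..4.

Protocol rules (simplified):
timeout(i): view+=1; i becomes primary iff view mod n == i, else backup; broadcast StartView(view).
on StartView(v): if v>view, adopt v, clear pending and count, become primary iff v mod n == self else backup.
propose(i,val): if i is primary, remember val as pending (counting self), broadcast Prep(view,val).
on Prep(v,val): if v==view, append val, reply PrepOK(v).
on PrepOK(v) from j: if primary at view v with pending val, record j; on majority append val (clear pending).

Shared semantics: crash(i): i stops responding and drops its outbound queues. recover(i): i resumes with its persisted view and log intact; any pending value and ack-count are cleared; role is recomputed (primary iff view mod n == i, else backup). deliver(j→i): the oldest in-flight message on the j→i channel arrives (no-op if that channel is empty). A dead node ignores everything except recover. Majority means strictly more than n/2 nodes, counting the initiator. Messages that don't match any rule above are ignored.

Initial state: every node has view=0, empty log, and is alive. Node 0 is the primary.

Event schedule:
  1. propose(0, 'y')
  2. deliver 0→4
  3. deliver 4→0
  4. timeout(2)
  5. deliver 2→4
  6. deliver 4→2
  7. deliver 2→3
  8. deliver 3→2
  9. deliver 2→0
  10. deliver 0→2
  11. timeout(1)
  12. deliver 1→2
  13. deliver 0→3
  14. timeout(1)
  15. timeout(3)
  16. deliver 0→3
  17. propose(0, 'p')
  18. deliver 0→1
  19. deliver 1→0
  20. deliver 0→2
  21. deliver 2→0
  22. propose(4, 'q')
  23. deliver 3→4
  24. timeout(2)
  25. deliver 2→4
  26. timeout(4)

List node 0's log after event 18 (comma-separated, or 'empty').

[1] propose(0,'y') → ∅
[2] deliver 0→4 → N4(back v0 [y])
[3] deliver 4→0 → ∅
[4] timeout(2) → N2(back v1 [-])
[5] deliver 2→4 → N4(back v1 [y])
[6] deliver 4→2 → ∅
[7] deliver 2→3 → N3(back v1 [-])
[8] deliver 3→2 → ∅
[9] deliver 2→0 → N0(back v1 [-])
[10] deliver 0→2 → ∅
[11] timeout(1) → N1(prim v1 [-])
[12] deliver 1→2 → ∅
[13] deliver 0→3 → ∅
[14] timeout(1) → N1(back v2 [-])
[15] timeout(3) → N3(back v2 [-])
[16] deliver 0→3 → ∅
[17] propose(0,'p') → ∅
[18] deliver 0→1 → ∅

empty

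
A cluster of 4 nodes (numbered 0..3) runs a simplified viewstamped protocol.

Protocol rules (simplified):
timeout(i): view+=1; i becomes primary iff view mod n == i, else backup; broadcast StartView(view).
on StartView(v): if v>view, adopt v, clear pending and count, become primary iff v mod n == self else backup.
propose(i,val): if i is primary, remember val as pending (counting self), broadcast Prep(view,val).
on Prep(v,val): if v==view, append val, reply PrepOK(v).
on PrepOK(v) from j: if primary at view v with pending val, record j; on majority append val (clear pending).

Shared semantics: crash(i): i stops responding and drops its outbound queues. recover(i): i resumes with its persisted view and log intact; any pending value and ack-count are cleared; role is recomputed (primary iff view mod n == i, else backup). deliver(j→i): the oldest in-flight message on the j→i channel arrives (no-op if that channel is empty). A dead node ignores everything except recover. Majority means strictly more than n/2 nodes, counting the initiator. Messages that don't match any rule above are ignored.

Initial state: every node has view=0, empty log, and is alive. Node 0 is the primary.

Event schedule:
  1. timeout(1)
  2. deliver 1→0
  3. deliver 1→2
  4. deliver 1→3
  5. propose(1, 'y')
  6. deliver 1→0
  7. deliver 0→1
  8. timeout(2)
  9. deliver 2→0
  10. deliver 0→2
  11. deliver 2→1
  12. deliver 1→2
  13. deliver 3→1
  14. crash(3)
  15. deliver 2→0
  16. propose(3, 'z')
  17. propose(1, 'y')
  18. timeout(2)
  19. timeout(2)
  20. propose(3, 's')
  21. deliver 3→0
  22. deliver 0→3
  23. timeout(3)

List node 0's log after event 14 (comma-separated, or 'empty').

e1 timeout(1): 1[prim,v=1,-]
e2 deliver 1→0: 0[back,v=1,-]
e3 deliver 1→2: 2[back,v=1,-]
e4 deliver 1→3: 3[back,v=1,-]
e5 propose(1,'y'): ·
e6 deliver 1→0: 0[back,v=1,y]
e7 deliver 0→1: ·
e8 timeout(2): 2[prim,v=2,-]
e9 deliver 2→0: 0[back,v=2,y]
e10 deliver 0→2: ·
e11 deliver 2→1: 1[back,v=2,-]
e12 deliver 1→2: ·
e13 deliver 3→1: ·
e14 crash(3): 3[✗back,v=1,-]

y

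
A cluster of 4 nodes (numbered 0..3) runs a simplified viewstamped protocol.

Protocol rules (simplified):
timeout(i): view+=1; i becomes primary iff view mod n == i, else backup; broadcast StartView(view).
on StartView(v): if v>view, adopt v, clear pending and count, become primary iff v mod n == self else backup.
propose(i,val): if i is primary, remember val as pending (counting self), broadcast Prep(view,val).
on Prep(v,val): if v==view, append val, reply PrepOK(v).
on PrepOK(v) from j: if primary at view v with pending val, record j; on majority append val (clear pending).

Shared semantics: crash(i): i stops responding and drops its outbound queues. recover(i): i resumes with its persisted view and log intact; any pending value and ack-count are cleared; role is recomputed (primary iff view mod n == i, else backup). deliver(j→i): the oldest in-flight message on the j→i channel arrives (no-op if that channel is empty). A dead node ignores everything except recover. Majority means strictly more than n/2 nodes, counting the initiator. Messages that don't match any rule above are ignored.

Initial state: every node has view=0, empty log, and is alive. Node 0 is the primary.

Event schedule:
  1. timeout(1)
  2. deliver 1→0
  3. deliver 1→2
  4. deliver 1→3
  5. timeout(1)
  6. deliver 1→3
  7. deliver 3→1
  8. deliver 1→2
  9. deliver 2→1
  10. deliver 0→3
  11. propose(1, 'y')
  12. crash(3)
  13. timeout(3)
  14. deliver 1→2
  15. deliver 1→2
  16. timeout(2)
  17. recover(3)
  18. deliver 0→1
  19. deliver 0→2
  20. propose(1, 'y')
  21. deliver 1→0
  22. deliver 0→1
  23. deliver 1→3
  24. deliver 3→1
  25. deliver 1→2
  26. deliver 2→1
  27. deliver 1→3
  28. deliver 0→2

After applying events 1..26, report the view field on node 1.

3

step 1 timeout(1): 1={prim,v=1,log=-}
step 2 deliver 1→0: 0={back,v=1,log=-}
step 3 deliver 1→2: 2={back,v=1,log=-}
step 4 deliver 1→3: 3={back,v=1,log=-}
step 5 timeout(1): 1={back,v=2,log=-}
step 6 deliver 1→3: 3={back,v=2,log=-}
step 7 deliver 3→1: —
step 8 deliver 1→2: 2={prim,v=2,log=-}
step 9 deliver 2→1: —
step 10 deliver 0→3: —
step 11 propose(1,'y'): —
step 12 crash(3): 3={✗back,v=2,log=-}
step 13 timeout(3): —
step 14 deliver 1→2: —
step 15 deliver 1→2: —
step 16 timeout(2): 2={back,v=3,log=-}
step 17 recover(3): 3={back,v=2,log=-}
step 18 deliver 0→1: —
step 19 deliver 0→2: —
step 20 propose(1,'y'): —
step 21 deliver 1→0: 0={back,v=2,log=-}
step 22 deliver 0→1: —
step 23 deliver 1→3: —
step 24 deliver 3→1: —
step 25 deliver 1→2: —
step 26 deliver 2→1: 1={back,v=3,log=-}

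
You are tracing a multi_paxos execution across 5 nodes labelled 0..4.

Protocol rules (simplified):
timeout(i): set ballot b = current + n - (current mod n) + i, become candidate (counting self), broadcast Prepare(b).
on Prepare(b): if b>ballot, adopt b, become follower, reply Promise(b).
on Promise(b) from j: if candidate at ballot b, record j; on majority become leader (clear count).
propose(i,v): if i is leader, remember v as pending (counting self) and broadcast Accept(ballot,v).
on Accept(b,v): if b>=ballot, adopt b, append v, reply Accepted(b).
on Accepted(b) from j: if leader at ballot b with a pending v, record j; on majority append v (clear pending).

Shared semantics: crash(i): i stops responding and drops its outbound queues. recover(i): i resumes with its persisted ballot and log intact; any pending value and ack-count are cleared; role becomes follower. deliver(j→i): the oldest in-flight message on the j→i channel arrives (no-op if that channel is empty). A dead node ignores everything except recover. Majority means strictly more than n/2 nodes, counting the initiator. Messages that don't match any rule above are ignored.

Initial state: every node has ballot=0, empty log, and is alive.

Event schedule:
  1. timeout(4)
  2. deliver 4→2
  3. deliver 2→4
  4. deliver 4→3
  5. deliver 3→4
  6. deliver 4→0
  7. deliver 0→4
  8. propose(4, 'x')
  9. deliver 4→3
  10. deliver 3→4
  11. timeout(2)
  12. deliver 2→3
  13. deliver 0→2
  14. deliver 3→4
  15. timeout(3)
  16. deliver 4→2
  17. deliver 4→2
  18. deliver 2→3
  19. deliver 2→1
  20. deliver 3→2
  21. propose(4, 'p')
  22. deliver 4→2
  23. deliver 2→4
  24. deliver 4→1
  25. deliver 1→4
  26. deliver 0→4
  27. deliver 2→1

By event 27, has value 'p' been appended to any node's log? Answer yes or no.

[1] timeout(4) → N4(cand b9 [-])
[2] deliver 4→2 → N2(foll b9 [-])
[3] deliver 2→4 → ∅
[4] deliver 4→3 → N3(foll b9 [-])
[5] deliver 3→4 → N4(lead b9 [-])
[6] deliver 4→0 → N0(foll b9 [-])
[7] deliver 0→4 → ∅
[8] propose(4,'x') → ∅
[9] deliver 4→3 → N3(foll b9 [x])
[10] deliver 3→4 → ∅
[11] timeout(2) → N2(cand b12 [-])
[12] deliver 2→3 → N3(foll b12 [x])
[13] deliver 0→2 → ∅
[14] deliver 3→4 → ∅
[15] timeout(3) → N3(cand b18 [x])
[16] deliver 4→2 → ∅
[17] deliver 4→2 → ∅
[18] deliver 2→3 → ∅
[19] deliver 2→1 → N1(foll b12 [-])
[20] deliver 3→2 → ∅
[21] propose(4,'p') → ∅
[22] deliver 4→2 → ∅
[23] deliver 2→4 → N4(foll b12 [-])
[24] deliver 4→1 → ∅
[25] deliver 1→4 → ∅
[26] deliver 0→4 → ∅
[27] deliver 2→1 → ∅

no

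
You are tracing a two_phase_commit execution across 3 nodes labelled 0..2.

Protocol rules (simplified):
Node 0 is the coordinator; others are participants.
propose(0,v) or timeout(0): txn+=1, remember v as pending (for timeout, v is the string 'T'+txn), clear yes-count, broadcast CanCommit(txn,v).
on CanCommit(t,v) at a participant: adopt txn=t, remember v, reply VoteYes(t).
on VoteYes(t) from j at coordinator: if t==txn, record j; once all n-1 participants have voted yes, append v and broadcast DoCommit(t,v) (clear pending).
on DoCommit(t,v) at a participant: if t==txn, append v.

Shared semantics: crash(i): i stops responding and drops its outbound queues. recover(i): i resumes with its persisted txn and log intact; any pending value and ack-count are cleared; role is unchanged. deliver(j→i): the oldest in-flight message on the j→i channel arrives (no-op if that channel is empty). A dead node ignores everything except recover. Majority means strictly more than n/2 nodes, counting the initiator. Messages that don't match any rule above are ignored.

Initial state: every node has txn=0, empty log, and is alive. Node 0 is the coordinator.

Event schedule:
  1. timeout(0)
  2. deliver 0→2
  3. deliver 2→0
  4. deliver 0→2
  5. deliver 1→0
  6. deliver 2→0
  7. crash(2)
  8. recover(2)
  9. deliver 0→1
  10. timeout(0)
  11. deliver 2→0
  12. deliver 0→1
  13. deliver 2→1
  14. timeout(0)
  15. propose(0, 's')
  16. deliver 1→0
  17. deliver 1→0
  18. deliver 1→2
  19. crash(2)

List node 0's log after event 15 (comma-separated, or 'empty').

empty

step 1 timeout(0): 0={coor,t=1,log=-}
step 2 deliver 0→2: 2={part,t=1,log=-}
step 3 deliver 2→0: —
step 4 deliver 0→2: —
step 5 deliver 1→0: —
step 6 deliver 2→0: —
step 7 crash(2): 2={✗part,t=1,log=-}
step 8 recover(2): 2={part,t=1,log=-}
step 9 deliver 0→1: 1={part,t=1,log=-}
step 10 timeout(0): 0={coor,t=2,log=-}
step 11 deliver 2→0: —
step 12 deliver 0→1: 1={part,t=2,log=-}
step 13 deliver 2→1: —
step 14 timeout(0): 0={coor,t=3,log=-}
step 15 propose(0,'s'): 0={coor,t=4,log=-}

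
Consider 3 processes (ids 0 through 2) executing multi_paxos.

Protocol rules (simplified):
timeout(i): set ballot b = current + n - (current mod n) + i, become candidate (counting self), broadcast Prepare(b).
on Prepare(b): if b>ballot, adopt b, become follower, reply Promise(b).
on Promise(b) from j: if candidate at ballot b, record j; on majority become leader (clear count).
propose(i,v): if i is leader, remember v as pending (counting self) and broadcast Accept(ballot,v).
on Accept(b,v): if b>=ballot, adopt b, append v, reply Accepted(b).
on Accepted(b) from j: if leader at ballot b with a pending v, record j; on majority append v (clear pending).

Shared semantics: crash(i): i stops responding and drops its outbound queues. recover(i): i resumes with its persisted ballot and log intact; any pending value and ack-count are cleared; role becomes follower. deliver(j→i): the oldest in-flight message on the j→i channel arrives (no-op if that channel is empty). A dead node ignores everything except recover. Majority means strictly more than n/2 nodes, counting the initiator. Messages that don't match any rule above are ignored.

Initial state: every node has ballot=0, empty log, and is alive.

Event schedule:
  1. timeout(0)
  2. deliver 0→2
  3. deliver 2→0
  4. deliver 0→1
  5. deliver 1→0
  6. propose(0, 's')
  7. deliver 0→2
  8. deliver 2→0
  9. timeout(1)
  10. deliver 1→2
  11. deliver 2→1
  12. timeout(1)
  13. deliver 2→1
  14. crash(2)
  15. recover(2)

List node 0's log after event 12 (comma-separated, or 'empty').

s

step 1 timeout(0): 0={cand,b=3,log=-}
step 2 deliver 0→2: 2={foll,b=3,log=-}
step 3 deliver 2→0: 0={lead,b=3,log=-}
step 4 deliver 0→1: 1={foll,b=3,log=-}
step 5 deliver 1→0: —
step 6 propose(0,'s'): —
step 7 deliver 0→2: 2={foll,b=3,log=s}
step 8 deliver 2→0: 0={lead,b=3,log=s}
step 9 timeout(1): 1={cand,b=7,log=-}
step 10 deliver 1→2: 2={foll,b=7,log=s}
step 11 deliver 2→1: 1={lead,b=7,log=-}
step 12 timeout(1): 1={cand,b=10,log=-}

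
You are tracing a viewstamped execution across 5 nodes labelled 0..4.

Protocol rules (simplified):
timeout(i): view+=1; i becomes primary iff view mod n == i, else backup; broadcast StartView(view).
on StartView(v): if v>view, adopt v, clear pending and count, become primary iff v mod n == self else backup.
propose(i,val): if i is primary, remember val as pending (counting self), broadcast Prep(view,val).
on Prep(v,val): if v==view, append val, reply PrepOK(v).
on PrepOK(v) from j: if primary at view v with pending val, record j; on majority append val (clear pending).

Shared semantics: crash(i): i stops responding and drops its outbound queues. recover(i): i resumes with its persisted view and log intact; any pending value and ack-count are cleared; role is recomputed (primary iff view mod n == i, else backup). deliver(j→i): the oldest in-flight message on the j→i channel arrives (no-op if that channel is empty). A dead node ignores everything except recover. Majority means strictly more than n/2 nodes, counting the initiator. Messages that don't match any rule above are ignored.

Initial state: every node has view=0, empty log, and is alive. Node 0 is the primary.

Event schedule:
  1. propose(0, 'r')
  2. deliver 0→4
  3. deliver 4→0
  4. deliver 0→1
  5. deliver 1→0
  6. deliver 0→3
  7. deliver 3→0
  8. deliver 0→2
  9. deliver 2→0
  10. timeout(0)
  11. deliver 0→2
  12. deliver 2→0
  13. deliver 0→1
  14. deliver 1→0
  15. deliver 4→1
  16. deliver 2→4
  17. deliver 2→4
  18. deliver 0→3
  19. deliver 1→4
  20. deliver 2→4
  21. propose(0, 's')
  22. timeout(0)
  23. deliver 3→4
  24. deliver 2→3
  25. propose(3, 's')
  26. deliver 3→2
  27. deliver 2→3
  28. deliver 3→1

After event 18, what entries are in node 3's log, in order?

r

step 1 propose(0,'r'): —
step 2 deliver 0→4: 4={back,v=0,log=r}
step 3 deliver 4→0: —
step 4 deliver 0→1: 1={back,v=0,log=r}
step 5 deliver 1→0: 0={prim,v=0,log=r}
step 6 deliver 0→3: 3={back,v=0,log=r}
step 7 deliver 3→0: —
step 8 deliver 0→2: 2={back,v=0,log=r}
step 9 deliver 2→0: —
step 10 timeout(0): 0={back,v=1,log=r}
step 11 deliver 0→2: 2={back,v=1,log=r}
step 12 deliver 2→0: —
step 13 deliver 0→1: 1={prim,v=1,log=r}
step 14 deliver 1→0: —
step 15 deliver 4→1: —
step 16 deliver 2→4: —
step 17 deliver 2→4: —
step 18 deliver 0→3: 3={back,v=1,log=r}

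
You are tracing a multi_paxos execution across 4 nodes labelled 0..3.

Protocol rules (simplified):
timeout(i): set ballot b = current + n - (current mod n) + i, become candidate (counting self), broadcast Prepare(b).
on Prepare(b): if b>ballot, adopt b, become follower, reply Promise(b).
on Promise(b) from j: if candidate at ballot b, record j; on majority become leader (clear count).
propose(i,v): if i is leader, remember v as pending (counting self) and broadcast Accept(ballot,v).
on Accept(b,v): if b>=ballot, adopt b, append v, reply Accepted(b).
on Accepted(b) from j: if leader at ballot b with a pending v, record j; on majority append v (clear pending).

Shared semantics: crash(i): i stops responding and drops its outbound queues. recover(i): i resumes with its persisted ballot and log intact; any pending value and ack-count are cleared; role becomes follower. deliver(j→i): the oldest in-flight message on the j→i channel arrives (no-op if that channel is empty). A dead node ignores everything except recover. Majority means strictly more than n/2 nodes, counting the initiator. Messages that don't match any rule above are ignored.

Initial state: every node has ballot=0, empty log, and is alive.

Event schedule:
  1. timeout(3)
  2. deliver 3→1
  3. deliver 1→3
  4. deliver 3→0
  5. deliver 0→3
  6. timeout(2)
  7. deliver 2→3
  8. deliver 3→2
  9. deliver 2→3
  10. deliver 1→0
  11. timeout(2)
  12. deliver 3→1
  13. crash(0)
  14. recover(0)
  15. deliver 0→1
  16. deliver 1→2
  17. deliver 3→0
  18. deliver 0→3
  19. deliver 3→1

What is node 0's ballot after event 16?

after 1 — timeout(3): n3:cand/b7/[-]
after 2 — deliver 3→1: n1:foll/b7/[-]
after 3 — deliver 1→3: ·
after 4 — deliver 3→0: n0:foll/b7/[-]
after 5 — deliver 0→3: n3:lead/b7/[-]
after 6 — timeout(2): n2:cand/b6/[-]
after 7 — deliver 2→3: ·
after 8 — deliver 3→2: n2:foll/b7/[-]
after 9 — deliver 2→3: ·
after 10 — deliver 1→0: ·
after 11 — timeout(2): n2:cand/b10/[-]
after 12 — deliver 3→1: ·
after 13 — crash(0): n0:✗foll/b7/[-]
after 14 — recover(0): n0:foll/b7/[-]
after 15 — deliver 0→1: ·
after 16 — deliver 1→2: ·

7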